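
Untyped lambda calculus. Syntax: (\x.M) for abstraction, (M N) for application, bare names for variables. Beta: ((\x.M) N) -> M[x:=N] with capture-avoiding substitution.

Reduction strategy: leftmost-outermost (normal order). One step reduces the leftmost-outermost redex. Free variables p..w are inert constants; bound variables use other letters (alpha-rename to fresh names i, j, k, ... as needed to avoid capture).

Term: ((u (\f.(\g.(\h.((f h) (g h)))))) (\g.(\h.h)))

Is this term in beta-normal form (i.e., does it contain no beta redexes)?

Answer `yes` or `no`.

Answer: yes

Derivation:
Term: ((u (\f.(\g.(\h.((f h) (g h)))))) (\g.(\h.h)))
No beta redexes found.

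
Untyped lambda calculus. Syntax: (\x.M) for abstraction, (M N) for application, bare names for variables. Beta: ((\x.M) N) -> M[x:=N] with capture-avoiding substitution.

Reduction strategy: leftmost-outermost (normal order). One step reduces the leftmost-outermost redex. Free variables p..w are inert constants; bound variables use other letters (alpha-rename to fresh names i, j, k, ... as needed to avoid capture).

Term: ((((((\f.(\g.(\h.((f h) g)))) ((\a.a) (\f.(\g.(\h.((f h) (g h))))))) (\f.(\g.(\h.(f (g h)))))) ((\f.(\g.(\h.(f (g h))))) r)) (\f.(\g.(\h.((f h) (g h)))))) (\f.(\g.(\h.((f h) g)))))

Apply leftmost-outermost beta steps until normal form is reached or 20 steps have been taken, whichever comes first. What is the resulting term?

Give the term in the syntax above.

Answer: ((r (\g.(\h.(\i.(\j.(((h (g h)) j) (i j))))))) (\f.(\g.(\h.((f h) g)))))

Derivation:
Step 0: ((((((\f.(\g.(\h.((f h) g)))) ((\a.a) (\f.(\g.(\h.((f h) (g h))))))) (\f.(\g.(\h.(f (g h)))))) ((\f.(\g.(\h.(f (g h))))) r)) (\f.(\g.(\h.((f h) (g h)))))) (\f.(\g.(\h.((f h) g)))))
Step 1: (((((\g.(\h.((((\a.a) (\f.(\g.(\h.((f h) (g h)))))) h) g))) (\f.(\g.(\h.(f (g h)))))) ((\f.(\g.(\h.(f (g h))))) r)) (\f.(\g.(\h.((f h) (g h)))))) (\f.(\g.(\h.((f h) g)))))
Step 2: ((((\h.((((\a.a) (\f.(\g.(\h.((f h) (g h)))))) h) (\f.(\g.(\h.(f (g h))))))) ((\f.(\g.(\h.(f (g h))))) r)) (\f.(\g.(\h.((f h) (g h)))))) (\f.(\g.(\h.((f h) g)))))
Step 3: ((((((\a.a) (\f.(\g.(\h.((f h) (g h)))))) ((\f.(\g.(\h.(f (g h))))) r)) (\f.(\g.(\h.(f (g h)))))) (\f.(\g.(\h.((f h) (g h)))))) (\f.(\g.(\h.((f h) g)))))
Step 4: (((((\f.(\g.(\h.((f h) (g h))))) ((\f.(\g.(\h.(f (g h))))) r)) (\f.(\g.(\h.(f (g h)))))) (\f.(\g.(\h.((f h) (g h)))))) (\f.(\g.(\h.((f h) g)))))
Step 5: ((((\g.(\h.((((\f.(\g.(\h.(f (g h))))) r) h) (g h)))) (\f.(\g.(\h.(f (g h)))))) (\f.(\g.(\h.((f h) (g h)))))) (\f.(\g.(\h.((f h) g)))))
Step 6: (((\h.((((\f.(\g.(\h.(f (g h))))) r) h) ((\f.(\g.(\h.(f (g h))))) h))) (\f.(\g.(\h.((f h) (g h)))))) (\f.(\g.(\h.((f h) g)))))
Step 7: (((((\f.(\g.(\h.(f (g h))))) r) (\f.(\g.(\h.((f h) (g h)))))) ((\f.(\g.(\h.(f (g h))))) (\f.(\g.(\h.((f h) (g h))))))) (\f.(\g.(\h.((f h) g)))))
Step 8: ((((\g.(\h.(r (g h)))) (\f.(\g.(\h.((f h) (g h)))))) ((\f.(\g.(\h.(f (g h))))) (\f.(\g.(\h.((f h) (g h))))))) (\f.(\g.(\h.((f h) g)))))
Step 9: (((\h.(r ((\f.(\g.(\h.((f h) (g h))))) h))) ((\f.(\g.(\h.(f (g h))))) (\f.(\g.(\h.((f h) (g h))))))) (\f.(\g.(\h.((f h) g)))))
Step 10: ((r ((\f.(\g.(\h.((f h) (g h))))) ((\f.(\g.(\h.(f (g h))))) (\f.(\g.(\h.((f h) (g h)))))))) (\f.(\g.(\h.((f h) g)))))
Step 11: ((r (\g.(\h.((((\f.(\g.(\h.(f (g h))))) (\f.(\g.(\h.((f h) (g h)))))) h) (g h))))) (\f.(\g.(\h.((f h) g)))))
Step 12: ((r (\g.(\h.(((\g.(\h.((\f.(\g.(\h.((f h) (g h))))) (g h)))) h) (g h))))) (\f.(\g.(\h.((f h) g)))))
Step 13: ((r (\g.(\h.((\i.((\f.(\g.(\h.((f h) (g h))))) (h i))) (g h))))) (\f.(\g.(\h.((f h) g)))))
Step 14: ((r (\g.(\h.((\f.(\g.(\h.((f h) (g h))))) (h (g h)))))) (\f.(\g.(\h.((f h) g)))))
Step 15: ((r (\g.(\h.(\i.(\j.(((h (g h)) j) (i j))))))) (\f.(\g.(\h.((f h) g)))))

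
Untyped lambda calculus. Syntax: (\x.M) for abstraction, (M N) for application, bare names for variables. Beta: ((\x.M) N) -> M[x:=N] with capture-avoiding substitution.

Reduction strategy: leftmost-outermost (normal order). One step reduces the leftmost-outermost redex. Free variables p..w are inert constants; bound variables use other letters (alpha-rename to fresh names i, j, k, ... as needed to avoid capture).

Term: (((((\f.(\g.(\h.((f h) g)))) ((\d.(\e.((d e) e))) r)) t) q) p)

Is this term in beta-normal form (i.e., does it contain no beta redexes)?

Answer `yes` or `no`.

Term: (((((\f.(\g.(\h.((f h) g)))) ((\d.(\e.((d e) e))) r)) t) q) p)
Found 2 beta redex(es).

Answer: no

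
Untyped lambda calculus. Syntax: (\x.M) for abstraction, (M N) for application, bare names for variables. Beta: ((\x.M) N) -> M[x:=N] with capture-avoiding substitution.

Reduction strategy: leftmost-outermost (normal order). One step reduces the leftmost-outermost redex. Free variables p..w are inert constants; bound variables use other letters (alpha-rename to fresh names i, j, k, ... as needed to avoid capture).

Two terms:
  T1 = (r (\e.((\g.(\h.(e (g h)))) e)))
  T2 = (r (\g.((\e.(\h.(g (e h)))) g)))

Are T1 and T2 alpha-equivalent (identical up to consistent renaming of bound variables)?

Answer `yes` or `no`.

Answer: yes

Derivation:
Term 1: (r (\e.((\g.(\h.(e (g h)))) e)))
Term 2: (r (\g.((\e.(\h.(g (e h)))) g)))
Alpha-equivalence: compare structure up to binder renaming.
Result: True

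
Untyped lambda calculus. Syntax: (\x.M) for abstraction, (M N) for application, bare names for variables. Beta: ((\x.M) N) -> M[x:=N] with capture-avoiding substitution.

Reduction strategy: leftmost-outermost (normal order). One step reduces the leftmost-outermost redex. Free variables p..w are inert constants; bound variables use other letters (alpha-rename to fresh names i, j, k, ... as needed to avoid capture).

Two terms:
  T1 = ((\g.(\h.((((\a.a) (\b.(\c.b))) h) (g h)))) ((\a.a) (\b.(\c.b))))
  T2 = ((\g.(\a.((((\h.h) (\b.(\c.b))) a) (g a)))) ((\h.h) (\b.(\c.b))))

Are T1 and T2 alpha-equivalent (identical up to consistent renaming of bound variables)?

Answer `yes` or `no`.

Answer: yes

Derivation:
Term 1: ((\g.(\h.((((\a.a) (\b.(\c.b))) h) (g h)))) ((\a.a) (\b.(\c.b))))
Term 2: ((\g.(\a.((((\h.h) (\b.(\c.b))) a) (g a)))) ((\h.h) (\b.(\c.b))))
Alpha-equivalence: compare structure up to binder renaming.
Result: True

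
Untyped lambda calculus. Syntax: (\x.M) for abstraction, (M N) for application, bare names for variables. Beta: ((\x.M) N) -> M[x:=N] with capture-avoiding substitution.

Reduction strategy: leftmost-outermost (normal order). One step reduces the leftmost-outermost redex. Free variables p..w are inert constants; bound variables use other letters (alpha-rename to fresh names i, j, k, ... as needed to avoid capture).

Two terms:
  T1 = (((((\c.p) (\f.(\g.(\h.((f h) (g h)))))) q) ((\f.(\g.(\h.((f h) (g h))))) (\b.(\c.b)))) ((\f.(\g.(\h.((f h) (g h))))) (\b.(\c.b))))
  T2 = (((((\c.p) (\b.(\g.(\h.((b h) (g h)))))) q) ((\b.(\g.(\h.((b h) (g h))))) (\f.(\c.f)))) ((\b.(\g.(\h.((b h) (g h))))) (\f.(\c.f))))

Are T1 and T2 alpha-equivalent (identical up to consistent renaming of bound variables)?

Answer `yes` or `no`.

Answer: yes

Derivation:
Term 1: (((((\c.p) (\f.(\g.(\h.((f h) (g h)))))) q) ((\f.(\g.(\h.((f h) (g h))))) (\b.(\c.b)))) ((\f.(\g.(\h.((f h) (g h))))) (\b.(\c.b))))
Term 2: (((((\c.p) (\b.(\g.(\h.((b h) (g h)))))) q) ((\b.(\g.(\h.((b h) (g h))))) (\f.(\c.f)))) ((\b.(\g.(\h.((b h) (g h))))) (\f.(\c.f))))
Alpha-equivalence: compare structure up to binder renaming.
Result: True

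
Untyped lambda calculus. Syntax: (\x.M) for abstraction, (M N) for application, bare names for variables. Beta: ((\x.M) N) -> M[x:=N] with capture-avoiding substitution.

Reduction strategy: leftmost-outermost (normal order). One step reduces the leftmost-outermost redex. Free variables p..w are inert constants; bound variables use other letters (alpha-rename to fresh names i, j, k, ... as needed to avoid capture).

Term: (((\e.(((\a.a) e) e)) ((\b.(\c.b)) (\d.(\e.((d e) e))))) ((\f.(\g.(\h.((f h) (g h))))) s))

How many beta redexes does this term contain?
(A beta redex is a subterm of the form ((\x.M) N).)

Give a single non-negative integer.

Answer: 4

Derivation:
Term: (((\e.(((\a.a) e) e)) ((\b.(\c.b)) (\d.(\e.((d e) e))))) ((\f.(\g.(\h.((f h) (g h))))) s))
  Redex: ((\e.(((\a.a) e) e)) ((\b.(\c.b)) (\d.(\e.((d e) e)))))
  Redex: ((\a.a) e)
  Redex: ((\b.(\c.b)) (\d.(\e.((d e) e))))
  Redex: ((\f.(\g.(\h.((f h) (g h))))) s)
Total redexes: 4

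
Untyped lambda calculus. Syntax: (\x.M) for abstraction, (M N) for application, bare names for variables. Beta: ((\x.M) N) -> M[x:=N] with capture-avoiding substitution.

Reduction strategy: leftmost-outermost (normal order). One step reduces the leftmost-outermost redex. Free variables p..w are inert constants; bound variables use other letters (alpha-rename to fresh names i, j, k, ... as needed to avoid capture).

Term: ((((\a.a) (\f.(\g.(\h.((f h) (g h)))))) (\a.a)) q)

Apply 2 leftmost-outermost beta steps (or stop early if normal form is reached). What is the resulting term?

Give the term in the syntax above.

Step 0: ((((\a.a) (\f.(\g.(\h.((f h) (g h)))))) (\a.a)) q)
Step 1: (((\f.(\g.(\h.((f h) (g h))))) (\a.a)) q)
Step 2: ((\g.(\h.(((\a.a) h) (g h)))) q)

Answer: ((\g.(\h.(((\a.a) h) (g h)))) q)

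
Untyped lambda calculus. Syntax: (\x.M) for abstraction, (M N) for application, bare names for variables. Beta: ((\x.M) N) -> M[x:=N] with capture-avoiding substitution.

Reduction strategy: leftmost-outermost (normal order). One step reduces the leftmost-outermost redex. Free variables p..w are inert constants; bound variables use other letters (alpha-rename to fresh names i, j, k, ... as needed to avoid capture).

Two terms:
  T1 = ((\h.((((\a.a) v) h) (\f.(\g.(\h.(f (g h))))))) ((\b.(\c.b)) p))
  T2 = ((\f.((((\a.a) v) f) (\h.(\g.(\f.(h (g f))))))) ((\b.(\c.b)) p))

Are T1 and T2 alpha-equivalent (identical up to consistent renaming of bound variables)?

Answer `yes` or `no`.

Answer: yes

Derivation:
Term 1: ((\h.((((\a.a) v) h) (\f.(\g.(\h.(f (g h))))))) ((\b.(\c.b)) p))
Term 2: ((\f.((((\a.a) v) f) (\h.(\g.(\f.(h (g f))))))) ((\b.(\c.b)) p))
Alpha-equivalence: compare structure up to binder renaming.
Result: True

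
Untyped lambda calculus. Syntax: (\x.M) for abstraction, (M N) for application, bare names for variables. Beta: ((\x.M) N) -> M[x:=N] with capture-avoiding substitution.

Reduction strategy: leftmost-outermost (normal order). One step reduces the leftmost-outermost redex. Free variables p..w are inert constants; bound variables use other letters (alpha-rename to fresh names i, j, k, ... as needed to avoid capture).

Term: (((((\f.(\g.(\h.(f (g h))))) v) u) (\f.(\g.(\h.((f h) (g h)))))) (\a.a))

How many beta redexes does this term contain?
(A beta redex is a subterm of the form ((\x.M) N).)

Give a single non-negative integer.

Answer: 1

Derivation:
Term: (((((\f.(\g.(\h.(f (g h))))) v) u) (\f.(\g.(\h.((f h) (g h)))))) (\a.a))
  Redex: ((\f.(\g.(\h.(f (g h))))) v)
Total redexes: 1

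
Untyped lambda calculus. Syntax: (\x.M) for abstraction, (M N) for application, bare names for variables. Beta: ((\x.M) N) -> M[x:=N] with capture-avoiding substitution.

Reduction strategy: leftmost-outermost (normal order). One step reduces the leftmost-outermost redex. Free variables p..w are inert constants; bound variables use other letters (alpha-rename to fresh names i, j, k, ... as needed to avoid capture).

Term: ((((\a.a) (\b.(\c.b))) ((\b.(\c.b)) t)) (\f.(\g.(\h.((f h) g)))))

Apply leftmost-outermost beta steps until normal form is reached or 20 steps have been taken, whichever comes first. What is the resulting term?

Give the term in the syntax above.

Answer: (\c.t)

Derivation:
Step 0: ((((\a.a) (\b.(\c.b))) ((\b.(\c.b)) t)) (\f.(\g.(\h.((f h) g)))))
Step 1: (((\b.(\c.b)) ((\b.(\c.b)) t)) (\f.(\g.(\h.((f h) g)))))
Step 2: ((\c.((\b.(\c.b)) t)) (\f.(\g.(\h.((f h) g)))))
Step 3: ((\b.(\c.b)) t)
Step 4: (\c.t)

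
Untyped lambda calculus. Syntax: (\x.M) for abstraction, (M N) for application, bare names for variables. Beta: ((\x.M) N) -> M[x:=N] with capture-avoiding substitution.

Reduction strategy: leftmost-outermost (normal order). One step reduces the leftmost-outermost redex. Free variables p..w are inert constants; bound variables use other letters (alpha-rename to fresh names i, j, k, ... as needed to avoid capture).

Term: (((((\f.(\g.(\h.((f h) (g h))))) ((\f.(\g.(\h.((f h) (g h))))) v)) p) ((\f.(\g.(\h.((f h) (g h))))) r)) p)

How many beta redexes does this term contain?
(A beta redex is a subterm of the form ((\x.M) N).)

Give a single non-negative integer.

Term: (((((\f.(\g.(\h.((f h) (g h))))) ((\f.(\g.(\h.((f h) (g h))))) v)) p) ((\f.(\g.(\h.((f h) (g h))))) r)) p)
  Redex: ((\f.(\g.(\h.((f h) (g h))))) ((\f.(\g.(\h.((f h) (g h))))) v))
  Redex: ((\f.(\g.(\h.((f h) (g h))))) v)
  Redex: ((\f.(\g.(\h.((f h) (g h))))) r)
Total redexes: 3

Answer: 3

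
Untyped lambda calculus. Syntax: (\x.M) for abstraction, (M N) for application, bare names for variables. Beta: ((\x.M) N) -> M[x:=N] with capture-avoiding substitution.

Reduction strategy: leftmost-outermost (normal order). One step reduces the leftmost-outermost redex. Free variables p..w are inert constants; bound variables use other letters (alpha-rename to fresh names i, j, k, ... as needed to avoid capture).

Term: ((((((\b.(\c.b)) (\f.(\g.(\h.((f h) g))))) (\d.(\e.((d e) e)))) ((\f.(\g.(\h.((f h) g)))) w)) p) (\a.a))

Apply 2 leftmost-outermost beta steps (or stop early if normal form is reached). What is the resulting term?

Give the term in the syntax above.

Answer: ((((\f.(\g.(\h.((f h) g)))) ((\f.(\g.(\h.((f h) g)))) w)) p) (\a.a))

Derivation:
Step 0: ((((((\b.(\c.b)) (\f.(\g.(\h.((f h) g))))) (\d.(\e.((d e) e)))) ((\f.(\g.(\h.((f h) g)))) w)) p) (\a.a))
Step 1: (((((\c.(\f.(\g.(\h.((f h) g))))) (\d.(\e.((d e) e)))) ((\f.(\g.(\h.((f h) g)))) w)) p) (\a.a))
Step 2: ((((\f.(\g.(\h.((f h) g)))) ((\f.(\g.(\h.((f h) g)))) w)) p) (\a.a))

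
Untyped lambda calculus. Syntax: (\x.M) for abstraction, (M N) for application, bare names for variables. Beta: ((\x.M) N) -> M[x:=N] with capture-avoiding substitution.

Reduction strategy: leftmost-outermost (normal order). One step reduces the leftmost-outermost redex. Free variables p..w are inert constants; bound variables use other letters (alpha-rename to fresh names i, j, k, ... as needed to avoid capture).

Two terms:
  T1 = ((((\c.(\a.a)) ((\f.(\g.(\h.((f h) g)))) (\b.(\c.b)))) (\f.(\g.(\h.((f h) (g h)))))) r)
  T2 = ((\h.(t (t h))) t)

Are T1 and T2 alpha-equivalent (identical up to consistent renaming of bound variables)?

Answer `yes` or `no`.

Answer: no

Derivation:
Term 1: ((((\c.(\a.a)) ((\f.(\g.(\h.((f h) g)))) (\b.(\c.b)))) (\f.(\g.(\h.((f h) (g h)))))) r)
Term 2: ((\h.(t (t h))) t)
Alpha-equivalence: compare structure up to binder renaming.
Result: False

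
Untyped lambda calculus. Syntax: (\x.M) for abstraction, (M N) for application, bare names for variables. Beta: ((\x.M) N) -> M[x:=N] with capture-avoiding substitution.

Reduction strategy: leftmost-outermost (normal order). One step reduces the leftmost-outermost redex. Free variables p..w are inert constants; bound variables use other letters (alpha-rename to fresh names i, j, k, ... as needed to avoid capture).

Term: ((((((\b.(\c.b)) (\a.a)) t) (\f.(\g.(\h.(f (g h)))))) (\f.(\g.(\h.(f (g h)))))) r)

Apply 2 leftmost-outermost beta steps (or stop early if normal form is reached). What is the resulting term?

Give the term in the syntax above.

Answer: ((((\a.a) (\f.(\g.(\h.(f (g h)))))) (\f.(\g.(\h.(f (g h)))))) r)

Derivation:
Step 0: ((((((\b.(\c.b)) (\a.a)) t) (\f.(\g.(\h.(f (g h)))))) (\f.(\g.(\h.(f (g h)))))) r)
Step 1: (((((\c.(\a.a)) t) (\f.(\g.(\h.(f (g h)))))) (\f.(\g.(\h.(f (g h)))))) r)
Step 2: ((((\a.a) (\f.(\g.(\h.(f (g h)))))) (\f.(\g.(\h.(f (g h)))))) r)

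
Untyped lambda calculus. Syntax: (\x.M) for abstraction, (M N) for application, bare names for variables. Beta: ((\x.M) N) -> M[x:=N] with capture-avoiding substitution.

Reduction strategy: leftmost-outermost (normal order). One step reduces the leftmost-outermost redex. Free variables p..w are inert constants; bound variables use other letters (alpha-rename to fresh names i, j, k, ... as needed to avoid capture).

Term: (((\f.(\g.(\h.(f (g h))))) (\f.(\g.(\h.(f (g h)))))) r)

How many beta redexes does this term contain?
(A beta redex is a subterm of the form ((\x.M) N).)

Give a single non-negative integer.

Term: (((\f.(\g.(\h.(f (g h))))) (\f.(\g.(\h.(f (g h)))))) r)
  Redex: ((\f.(\g.(\h.(f (g h))))) (\f.(\g.(\h.(f (g h))))))
Total redexes: 1

Answer: 1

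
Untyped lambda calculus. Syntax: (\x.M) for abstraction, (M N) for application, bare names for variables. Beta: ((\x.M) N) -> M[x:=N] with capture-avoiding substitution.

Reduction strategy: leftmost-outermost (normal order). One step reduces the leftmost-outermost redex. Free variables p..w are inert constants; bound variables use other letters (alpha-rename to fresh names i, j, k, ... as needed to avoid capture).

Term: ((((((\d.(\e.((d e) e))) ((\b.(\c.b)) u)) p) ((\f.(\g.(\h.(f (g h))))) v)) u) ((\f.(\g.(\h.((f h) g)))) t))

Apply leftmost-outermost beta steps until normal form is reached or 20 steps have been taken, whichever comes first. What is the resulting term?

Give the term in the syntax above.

Answer: ((((u p) (\g.(\h.(v (g h))))) u) (\g.(\h.((t h) g))))

Derivation:
Step 0: ((((((\d.(\e.((d e) e))) ((\b.(\c.b)) u)) p) ((\f.(\g.(\h.(f (g h))))) v)) u) ((\f.(\g.(\h.((f h) g)))) t))
Step 1: (((((\e.((((\b.(\c.b)) u) e) e)) p) ((\f.(\g.(\h.(f (g h))))) v)) u) ((\f.(\g.(\h.((f h) g)))) t))
Step 2: (((((((\b.(\c.b)) u) p) p) ((\f.(\g.(\h.(f (g h))))) v)) u) ((\f.(\g.(\h.((f h) g)))) t))
Step 3: ((((((\c.u) p) p) ((\f.(\g.(\h.(f (g h))))) v)) u) ((\f.(\g.(\h.((f h) g)))) t))
Step 4: ((((u p) ((\f.(\g.(\h.(f (g h))))) v)) u) ((\f.(\g.(\h.((f h) g)))) t))
Step 5: ((((u p) (\g.(\h.(v (g h))))) u) ((\f.(\g.(\h.((f h) g)))) t))
Step 6: ((((u p) (\g.(\h.(v (g h))))) u) (\g.(\h.((t h) g))))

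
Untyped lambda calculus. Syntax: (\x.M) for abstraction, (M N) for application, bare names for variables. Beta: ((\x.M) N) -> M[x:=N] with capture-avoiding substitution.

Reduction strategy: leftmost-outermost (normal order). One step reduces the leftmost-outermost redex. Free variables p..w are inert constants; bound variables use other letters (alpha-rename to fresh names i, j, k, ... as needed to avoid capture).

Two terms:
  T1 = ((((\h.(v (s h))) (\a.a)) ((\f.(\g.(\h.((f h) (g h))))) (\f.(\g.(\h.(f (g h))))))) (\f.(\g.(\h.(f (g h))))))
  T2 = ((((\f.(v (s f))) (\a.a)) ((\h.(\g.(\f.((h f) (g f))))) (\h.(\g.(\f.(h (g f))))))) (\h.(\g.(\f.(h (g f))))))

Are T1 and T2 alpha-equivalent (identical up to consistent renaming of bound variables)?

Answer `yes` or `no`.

Term 1: ((((\h.(v (s h))) (\a.a)) ((\f.(\g.(\h.((f h) (g h))))) (\f.(\g.(\h.(f (g h))))))) (\f.(\g.(\h.(f (g h))))))
Term 2: ((((\f.(v (s f))) (\a.a)) ((\h.(\g.(\f.((h f) (g f))))) (\h.(\g.(\f.(h (g f))))))) (\h.(\g.(\f.(h (g f))))))
Alpha-equivalence: compare structure up to binder renaming.
Result: True

Answer: yes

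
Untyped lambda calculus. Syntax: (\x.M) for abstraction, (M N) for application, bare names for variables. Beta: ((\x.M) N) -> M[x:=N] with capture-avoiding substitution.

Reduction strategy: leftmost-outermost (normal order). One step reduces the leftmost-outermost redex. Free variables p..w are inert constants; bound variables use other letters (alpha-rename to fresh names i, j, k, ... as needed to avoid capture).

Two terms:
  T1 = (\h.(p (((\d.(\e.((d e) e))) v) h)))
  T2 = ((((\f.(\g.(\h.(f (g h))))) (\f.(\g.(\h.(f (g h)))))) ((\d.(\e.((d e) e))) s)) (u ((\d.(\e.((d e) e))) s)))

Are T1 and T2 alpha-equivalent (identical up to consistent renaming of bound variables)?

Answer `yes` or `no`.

Answer: no

Derivation:
Term 1: (\h.(p (((\d.(\e.((d e) e))) v) h)))
Term 2: ((((\f.(\g.(\h.(f (g h))))) (\f.(\g.(\h.(f (g h)))))) ((\d.(\e.((d e) e))) s)) (u ((\d.(\e.((d e) e))) s)))
Alpha-equivalence: compare structure up to binder renaming.
Result: False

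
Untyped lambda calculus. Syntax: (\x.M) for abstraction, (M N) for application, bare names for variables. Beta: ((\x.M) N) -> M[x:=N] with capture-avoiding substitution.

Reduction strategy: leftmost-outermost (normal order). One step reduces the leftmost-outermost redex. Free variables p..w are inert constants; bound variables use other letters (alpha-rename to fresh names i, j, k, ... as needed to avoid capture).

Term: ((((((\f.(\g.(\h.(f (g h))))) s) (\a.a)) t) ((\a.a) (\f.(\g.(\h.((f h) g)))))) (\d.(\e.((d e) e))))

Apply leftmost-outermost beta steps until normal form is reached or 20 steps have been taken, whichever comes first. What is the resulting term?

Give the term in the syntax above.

Step 0: ((((((\f.(\g.(\h.(f (g h))))) s) (\a.a)) t) ((\a.a) (\f.(\g.(\h.((f h) g)))))) (\d.(\e.((d e) e))))
Step 1: (((((\g.(\h.(s (g h)))) (\a.a)) t) ((\a.a) (\f.(\g.(\h.((f h) g)))))) (\d.(\e.((d e) e))))
Step 2: ((((\h.(s ((\a.a) h))) t) ((\a.a) (\f.(\g.(\h.((f h) g)))))) (\d.(\e.((d e) e))))
Step 3: (((s ((\a.a) t)) ((\a.a) (\f.(\g.(\h.((f h) g)))))) (\d.(\e.((d e) e))))
Step 4: (((s t) ((\a.a) (\f.(\g.(\h.((f h) g)))))) (\d.(\e.((d e) e))))
Step 5: (((s t) (\f.(\g.(\h.((f h) g))))) (\d.(\e.((d e) e))))

Answer: (((s t) (\f.(\g.(\h.((f h) g))))) (\d.(\e.((d e) e))))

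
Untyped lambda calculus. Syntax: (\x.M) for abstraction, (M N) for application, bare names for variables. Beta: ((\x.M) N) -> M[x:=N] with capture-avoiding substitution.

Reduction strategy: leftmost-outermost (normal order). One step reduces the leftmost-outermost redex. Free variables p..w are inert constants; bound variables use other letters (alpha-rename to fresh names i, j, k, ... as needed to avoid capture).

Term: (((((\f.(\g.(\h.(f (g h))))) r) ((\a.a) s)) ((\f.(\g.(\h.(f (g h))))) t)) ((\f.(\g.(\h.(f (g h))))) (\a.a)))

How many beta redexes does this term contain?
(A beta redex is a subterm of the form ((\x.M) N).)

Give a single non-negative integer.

Answer: 4

Derivation:
Term: (((((\f.(\g.(\h.(f (g h))))) r) ((\a.a) s)) ((\f.(\g.(\h.(f (g h))))) t)) ((\f.(\g.(\h.(f (g h))))) (\a.a)))
  Redex: ((\f.(\g.(\h.(f (g h))))) r)
  Redex: ((\a.a) s)
  Redex: ((\f.(\g.(\h.(f (g h))))) t)
  Redex: ((\f.(\g.(\h.(f (g h))))) (\a.a))
Total redexes: 4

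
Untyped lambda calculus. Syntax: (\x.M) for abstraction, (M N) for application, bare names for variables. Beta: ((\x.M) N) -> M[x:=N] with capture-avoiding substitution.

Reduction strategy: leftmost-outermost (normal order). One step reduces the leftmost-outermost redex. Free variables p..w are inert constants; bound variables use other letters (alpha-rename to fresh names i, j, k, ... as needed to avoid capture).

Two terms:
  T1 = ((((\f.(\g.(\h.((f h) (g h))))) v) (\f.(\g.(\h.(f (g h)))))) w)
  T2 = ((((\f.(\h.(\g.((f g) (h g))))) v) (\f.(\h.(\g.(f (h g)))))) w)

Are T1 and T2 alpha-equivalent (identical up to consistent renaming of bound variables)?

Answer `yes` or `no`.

Answer: yes

Derivation:
Term 1: ((((\f.(\g.(\h.((f h) (g h))))) v) (\f.(\g.(\h.(f (g h)))))) w)
Term 2: ((((\f.(\h.(\g.((f g) (h g))))) v) (\f.(\h.(\g.(f (h g)))))) w)
Alpha-equivalence: compare structure up to binder renaming.
Result: True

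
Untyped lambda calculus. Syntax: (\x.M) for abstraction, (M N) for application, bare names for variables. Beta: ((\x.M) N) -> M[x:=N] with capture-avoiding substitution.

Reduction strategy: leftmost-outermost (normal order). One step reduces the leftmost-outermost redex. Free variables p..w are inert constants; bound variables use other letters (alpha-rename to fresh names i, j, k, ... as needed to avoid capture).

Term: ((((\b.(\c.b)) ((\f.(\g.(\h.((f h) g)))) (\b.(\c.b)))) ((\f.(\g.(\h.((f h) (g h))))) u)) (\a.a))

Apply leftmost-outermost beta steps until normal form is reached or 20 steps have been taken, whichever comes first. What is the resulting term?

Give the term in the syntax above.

Step 0: ((((\b.(\c.b)) ((\f.(\g.(\h.((f h) g)))) (\b.(\c.b)))) ((\f.(\g.(\h.((f h) (g h))))) u)) (\a.a))
Step 1: (((\c.((\f.(\g.(\h.((f h) g)))) (\b.(\c.b)))) ((\f.(\g.(\h.((f h) (g h))))) u)) (\a.a))
Step 2: (((\f.(\g.(\h.((f h) g)))) (\b.(\c.b))) (\a.a))
Step 3: ((\g.(\h.(((\b.(\c.b)) h) g))) (\a.a))
Step 4: (\h.(((\b.(\c.b)) h) (\a.a)))
Step 5: (\h.((\c.h) (\a.a)))
Step 6: (\h.h)

Answer: (\h.h)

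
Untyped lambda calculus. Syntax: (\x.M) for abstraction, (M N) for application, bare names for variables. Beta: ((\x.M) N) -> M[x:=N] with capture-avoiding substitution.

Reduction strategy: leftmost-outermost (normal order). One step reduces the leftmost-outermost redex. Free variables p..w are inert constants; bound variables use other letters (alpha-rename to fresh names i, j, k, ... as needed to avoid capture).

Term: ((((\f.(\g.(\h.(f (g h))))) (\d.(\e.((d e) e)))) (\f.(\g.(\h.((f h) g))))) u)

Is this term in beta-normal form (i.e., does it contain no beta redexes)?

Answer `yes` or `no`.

Term: ((((\f.(\g.(\h.(f (g h))))) (\d.(\e.((d e) e)))) (\f.(\g.(\h.((f h) g))))) u)
Found 1 beta redex(es).

Answer: no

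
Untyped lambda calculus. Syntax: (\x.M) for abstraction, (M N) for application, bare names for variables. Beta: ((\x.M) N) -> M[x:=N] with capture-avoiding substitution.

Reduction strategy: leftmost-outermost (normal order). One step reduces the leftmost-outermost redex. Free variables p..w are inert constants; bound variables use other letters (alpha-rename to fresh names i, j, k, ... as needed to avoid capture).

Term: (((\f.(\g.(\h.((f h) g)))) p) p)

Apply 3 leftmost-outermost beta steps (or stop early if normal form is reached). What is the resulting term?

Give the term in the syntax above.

Answer: (\h.((p h) p))

Derivation:
Step 0: (((\f.(\g.(\h.((f h) g)))) p) p)
Step 1: ((\g.(\h.((p h) g))) p)
Step 2: (\h.((p h) p))
Step 3: (normal form reached)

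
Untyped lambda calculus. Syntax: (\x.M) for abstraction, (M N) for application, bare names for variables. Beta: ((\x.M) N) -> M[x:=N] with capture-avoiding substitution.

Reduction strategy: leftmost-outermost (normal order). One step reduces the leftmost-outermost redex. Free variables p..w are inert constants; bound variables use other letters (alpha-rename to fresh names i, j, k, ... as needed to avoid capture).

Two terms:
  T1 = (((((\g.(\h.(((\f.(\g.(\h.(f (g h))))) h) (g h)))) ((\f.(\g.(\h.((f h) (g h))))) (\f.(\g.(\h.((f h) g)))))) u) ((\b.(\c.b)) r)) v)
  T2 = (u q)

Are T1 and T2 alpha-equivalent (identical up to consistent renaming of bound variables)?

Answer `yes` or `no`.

Term 1: (((((\g.(\h.(((\f.(\g.(\h.(f (g h))))) h) (g h)))) ((\f.(\g.(\h.((f h) (g h))))) (\f.(\g.(\h.((f h) g)))))) u) ((\b.(\c.b)) r)) v)
Term 2: (u q)
Alpha-equivalence: compare structure up to binder renaming.
Result: False

Answer: no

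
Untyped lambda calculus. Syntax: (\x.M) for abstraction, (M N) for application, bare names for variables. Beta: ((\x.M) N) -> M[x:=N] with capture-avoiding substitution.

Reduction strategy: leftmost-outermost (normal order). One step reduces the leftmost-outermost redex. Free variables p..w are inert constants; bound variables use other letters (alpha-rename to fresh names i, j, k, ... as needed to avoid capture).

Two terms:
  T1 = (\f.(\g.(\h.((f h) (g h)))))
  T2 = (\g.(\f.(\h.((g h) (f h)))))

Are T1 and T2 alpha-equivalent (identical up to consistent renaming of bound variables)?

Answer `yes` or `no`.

Answer: yes

Derivation:
Term 1: (\f.(\g.(\h.((f h) (g h)))))
Term 2: (\g.(\f.(\h.((g h) (f h)))))
Alpha-equivalence: compare structure up to binder renaming.
Result: True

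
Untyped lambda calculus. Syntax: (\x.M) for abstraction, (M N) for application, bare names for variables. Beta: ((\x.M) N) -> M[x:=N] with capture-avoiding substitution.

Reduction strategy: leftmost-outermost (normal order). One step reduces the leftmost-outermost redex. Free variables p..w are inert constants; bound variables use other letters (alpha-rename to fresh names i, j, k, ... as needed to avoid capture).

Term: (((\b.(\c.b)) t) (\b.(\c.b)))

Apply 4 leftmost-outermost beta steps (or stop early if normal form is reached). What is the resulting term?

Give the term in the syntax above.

Step 0: (((\b.(\c.b)) t) (\b.(\c.b)))
Step 1: ((\c.t) (\b.(\c.b)))
Step 2: t
Step 3: (normal form reached)

Answer: t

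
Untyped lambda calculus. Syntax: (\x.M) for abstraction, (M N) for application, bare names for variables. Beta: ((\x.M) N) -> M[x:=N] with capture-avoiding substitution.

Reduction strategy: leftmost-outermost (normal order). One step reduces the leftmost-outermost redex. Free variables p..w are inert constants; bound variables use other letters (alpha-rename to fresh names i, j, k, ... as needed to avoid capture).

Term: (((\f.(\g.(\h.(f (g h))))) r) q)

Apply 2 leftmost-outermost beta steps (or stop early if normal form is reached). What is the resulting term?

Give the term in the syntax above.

Step 0: (((\f.(\g.(\h.(f (g h))))) r) q)
Step 1: ((\g.(\h.(r (g h)))) q)
Step 2: (\h.(r (q h)))

Answer: (\h.(r (q h)))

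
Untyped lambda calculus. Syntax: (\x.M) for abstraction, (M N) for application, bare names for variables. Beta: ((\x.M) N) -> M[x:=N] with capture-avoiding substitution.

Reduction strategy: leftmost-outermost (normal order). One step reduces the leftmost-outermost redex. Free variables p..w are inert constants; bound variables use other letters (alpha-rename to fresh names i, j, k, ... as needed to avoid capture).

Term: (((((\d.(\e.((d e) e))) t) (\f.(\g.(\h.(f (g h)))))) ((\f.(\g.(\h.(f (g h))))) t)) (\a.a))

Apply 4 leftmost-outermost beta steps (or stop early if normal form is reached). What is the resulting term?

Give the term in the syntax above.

Answer: ((((t (\f.(\g.(\h.(f (g h)))))) (\f.(\g.(\h.(f (g h)))))) (\g.(\h.(t (g h))))) (\a.a))

Derivation:
Step 0: (((((\d.(\e.((d e) e))) t) (\f.(\g.(\h.(f (g h)))))) ((\f.(\g.(\h.(f (g h))))) t)) (\a.a))
Step 1: ((((\e.((t e) e)) (\f.(\g.(\h.(f (g h)))))) ((\f.(\g.(\h.(f (g h))))) t)) (\a.a))
Step 2: ((((t (\f.(\g.(\h.(f (g h)))))) (\f.(\g.(\h.(f (g h)))))) ((\f.(\g.(\h.(f (g h))))) t)) (\a.a))
Step 3: ((((t (\f.(\g.(\h.(f (g h)))))) (\f.(\g.(\h.(f (g h)))))) (\g.(\h.(t (g h))))) (\a.a))
Step 4: (normal form reached)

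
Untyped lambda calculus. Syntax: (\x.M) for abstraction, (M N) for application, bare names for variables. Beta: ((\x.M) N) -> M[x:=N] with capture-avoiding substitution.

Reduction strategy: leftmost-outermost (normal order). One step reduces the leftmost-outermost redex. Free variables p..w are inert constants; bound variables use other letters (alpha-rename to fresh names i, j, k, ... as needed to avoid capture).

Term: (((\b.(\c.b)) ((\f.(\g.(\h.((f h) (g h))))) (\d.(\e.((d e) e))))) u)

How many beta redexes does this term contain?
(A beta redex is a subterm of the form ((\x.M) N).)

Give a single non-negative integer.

Term: (((\b.(\c.b)) ((\f.(\g.(\h.((f h) (g h))))) (\d.(\e.((d e) e))))) u)
  Redex: ((\b.(\c.b)) ((\f.(\g.(\h.((f h) (g h))))) (\d.(\e.((d e) e)))))
  Redex: ((\f.(\g.(\h.((f h) (g h))))) (\d.(\e.((d e) e))))
Total redexes: 2

Answer: 2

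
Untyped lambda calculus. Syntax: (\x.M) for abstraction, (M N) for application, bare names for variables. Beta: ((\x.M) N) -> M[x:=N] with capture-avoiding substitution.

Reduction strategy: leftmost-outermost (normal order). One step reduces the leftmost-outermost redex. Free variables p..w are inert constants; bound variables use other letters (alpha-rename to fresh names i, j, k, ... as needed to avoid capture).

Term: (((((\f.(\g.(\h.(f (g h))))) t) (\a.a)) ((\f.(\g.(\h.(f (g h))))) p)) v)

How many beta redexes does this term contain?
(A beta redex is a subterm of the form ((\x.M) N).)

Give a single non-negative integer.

Answer: 2

Derivation:
Term: (((((\f.(\g.(\h.(f (g h))))) t) (\a.a)) ((\f.(\g.(\h.(f (g h))))) p)) v)
  Redex: ((\f.(\g.(\h.(f (g h))))) t)
  Redex: ((\f.(\g.(\h.(f (g h))))) p)
Total redexes: 2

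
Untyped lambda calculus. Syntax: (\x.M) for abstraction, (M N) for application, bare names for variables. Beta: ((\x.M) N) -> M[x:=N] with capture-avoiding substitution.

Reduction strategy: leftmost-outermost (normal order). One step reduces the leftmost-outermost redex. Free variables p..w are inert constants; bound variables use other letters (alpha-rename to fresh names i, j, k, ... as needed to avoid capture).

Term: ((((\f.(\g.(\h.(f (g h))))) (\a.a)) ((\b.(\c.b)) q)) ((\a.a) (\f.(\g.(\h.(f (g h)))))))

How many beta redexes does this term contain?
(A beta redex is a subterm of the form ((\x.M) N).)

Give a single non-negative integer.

Answer: 3

Derivation:
Term: ((((\f.(\g.(\h.(f (g h))))) (\a.a)) ((\b.(\c.b)) q)) ((\a.a) (\f.(\g.(\h.(f (g h)))))))
  Redex: ((\f.(\g.(\h.(f (g h))))) (\a.a))
  Redex: ((\b.(\c.b)) q)
  Redex: ((\a.a) (\f.(\g.(\h.(f (g h))))))
Total redexes: 3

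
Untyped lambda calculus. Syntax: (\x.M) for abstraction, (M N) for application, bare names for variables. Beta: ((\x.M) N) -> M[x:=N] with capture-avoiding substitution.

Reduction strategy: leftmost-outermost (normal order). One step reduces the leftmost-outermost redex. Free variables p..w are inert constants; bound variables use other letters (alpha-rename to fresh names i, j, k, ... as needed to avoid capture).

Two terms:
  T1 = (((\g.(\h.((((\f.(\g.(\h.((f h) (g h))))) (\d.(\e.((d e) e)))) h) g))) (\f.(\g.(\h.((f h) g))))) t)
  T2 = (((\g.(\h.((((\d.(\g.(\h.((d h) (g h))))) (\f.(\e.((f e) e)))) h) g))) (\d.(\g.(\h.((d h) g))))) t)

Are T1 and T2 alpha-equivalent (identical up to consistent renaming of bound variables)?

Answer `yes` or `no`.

Answer: yes

Derivation:
Term 1: (((\g.(\h.((((\f.(\g.(\h.((f h) (g h))))) (\d.(\e.((d e) e)))) h) g))) (\f.(\g.(\h.((f h) g))))) t)
Term 2: (((\g.(\h.((((\d.(\g.(\h.((d h) (g h))))) (\f.(\e.((f e) e)))) h) g))) (\d.(\g.(\h.((d h) g))))) t)
Alpha-equivalence: compare structure up to binder renaming.
Result: True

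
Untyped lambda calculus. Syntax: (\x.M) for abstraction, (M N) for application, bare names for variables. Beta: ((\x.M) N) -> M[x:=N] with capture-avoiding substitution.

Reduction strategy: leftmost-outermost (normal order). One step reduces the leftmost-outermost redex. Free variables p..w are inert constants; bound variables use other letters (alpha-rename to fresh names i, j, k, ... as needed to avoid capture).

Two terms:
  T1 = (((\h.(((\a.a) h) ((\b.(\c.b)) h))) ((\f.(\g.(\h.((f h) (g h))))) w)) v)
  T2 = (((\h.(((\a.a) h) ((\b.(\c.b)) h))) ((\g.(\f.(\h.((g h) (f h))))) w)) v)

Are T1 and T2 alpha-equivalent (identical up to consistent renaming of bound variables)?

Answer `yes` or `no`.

Term 1: (((\h.(((\a.a) h) ((\b.(\c.b)) h))) ((\f.(\g.(\h.((f h) (g h))))) w)) v)
Term 2: (((\h.(((\a.a) h) ((\b.(\c.b)) h))) ((\g.(\f.(\h.((g h) (f h))))) w)) v)
Alpha-equivalence: compare structure up to binder renaming.
Result: True

Answer: yes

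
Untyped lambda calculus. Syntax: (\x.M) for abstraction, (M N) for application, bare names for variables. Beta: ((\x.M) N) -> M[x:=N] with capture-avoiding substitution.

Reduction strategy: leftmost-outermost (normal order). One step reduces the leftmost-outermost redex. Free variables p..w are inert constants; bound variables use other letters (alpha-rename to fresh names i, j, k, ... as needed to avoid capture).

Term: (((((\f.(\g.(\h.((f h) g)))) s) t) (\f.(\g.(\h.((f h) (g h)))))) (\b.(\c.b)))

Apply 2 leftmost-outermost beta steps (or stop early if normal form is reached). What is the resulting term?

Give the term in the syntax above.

Step 0: (((((\f.(\g.(\h.((f h) g)))) s) t) (\f.(\g.(\h.((f h) (g h)))))) (\b.(\c.b)))
Step 1: ((((\g.(\h.((s h) g))) t) (\f.(\g.(\h.((f h) (g h)))))) (\b.(\c.b)))
Step 2: (((\h.((s h) t)) (\f.(\g.(\h.((f h) (g h)))))) (\b.(\c.b)))

Answer: (((\h.((s h) t)) (\f.(\g.(\h.((f h) (g h)))))) (\b.(\c.b)))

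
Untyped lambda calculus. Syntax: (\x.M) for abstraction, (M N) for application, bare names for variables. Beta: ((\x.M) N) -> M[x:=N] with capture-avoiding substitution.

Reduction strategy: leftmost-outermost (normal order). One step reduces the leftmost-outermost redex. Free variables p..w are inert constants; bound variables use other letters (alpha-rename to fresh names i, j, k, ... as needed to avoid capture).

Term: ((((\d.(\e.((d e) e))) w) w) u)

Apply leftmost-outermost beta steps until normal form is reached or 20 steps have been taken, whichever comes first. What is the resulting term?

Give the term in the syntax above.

Step 0: ((((\d.(\e.((d e) e))) w) w) u)
Step 1: (((\e.((w e) e)) w) u)
Step 2: (((w w) w) u)

Answer: (((w w) w) u)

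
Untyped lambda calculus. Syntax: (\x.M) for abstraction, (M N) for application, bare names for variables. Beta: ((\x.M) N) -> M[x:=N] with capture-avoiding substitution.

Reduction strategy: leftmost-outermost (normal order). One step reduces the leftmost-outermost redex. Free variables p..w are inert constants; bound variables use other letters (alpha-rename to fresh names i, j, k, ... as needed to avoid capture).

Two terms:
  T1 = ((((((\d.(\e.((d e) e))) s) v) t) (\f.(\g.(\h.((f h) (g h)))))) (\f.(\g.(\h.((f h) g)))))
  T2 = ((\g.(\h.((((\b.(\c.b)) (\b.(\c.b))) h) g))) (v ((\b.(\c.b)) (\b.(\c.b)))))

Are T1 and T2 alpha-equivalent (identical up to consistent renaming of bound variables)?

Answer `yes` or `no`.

Answer: no

Derivation:
Term 1: ((((((\d.(\e.((d e) e))) s) v) t) (\f.(\g.(\h.((f h) (g h)))))) (\f.(\g.(\h.((f h) g)))))
Term 2: ((\g.(\h.((((\b.(\c.b)) (\b.(\c.b))) h) g))) (v ((\b.(\c.b)) (\b.(\c.b)))))
Alpha-equivalence: compare structure up to binder renaming.
Result: False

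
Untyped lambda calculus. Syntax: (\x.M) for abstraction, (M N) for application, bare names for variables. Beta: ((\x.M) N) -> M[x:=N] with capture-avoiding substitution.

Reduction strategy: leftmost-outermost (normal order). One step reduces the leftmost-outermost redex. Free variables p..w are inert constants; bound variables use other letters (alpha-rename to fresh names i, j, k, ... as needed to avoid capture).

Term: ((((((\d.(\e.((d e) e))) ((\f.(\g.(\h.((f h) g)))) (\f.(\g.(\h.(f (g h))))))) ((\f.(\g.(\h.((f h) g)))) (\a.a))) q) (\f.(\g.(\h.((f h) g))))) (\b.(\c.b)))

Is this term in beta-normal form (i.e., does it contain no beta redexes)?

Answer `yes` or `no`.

Term: ((((((\d.(\e.((d e) e))) ((\f.(\g.(\h.((f h) g)))) (\f.(\g.(\h.(f (g h))))))) ((\f.(\g.(\h.((f h) g)))) (\a.a))) q) (\f.(\g.(\h.((f h) g))))) (\b.(\c.b)))
Found 3 beta redex(es).

Answer: no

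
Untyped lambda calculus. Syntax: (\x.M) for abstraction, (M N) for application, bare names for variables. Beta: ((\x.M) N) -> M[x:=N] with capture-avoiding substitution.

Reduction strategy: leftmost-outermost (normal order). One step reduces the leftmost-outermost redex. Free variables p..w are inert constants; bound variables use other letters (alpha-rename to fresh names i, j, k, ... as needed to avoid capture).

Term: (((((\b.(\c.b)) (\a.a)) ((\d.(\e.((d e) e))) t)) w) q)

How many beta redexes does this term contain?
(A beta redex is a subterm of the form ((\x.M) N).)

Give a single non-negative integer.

Term: (((((\b.(\c.b)) (\a.a)) ((\d.(\e.((d e) e))) t)) w) q)
  Redex: ((\b.(\c.b)) (\a.a))
  Redex: ((\d.(\e.((d e) e))) t)
Total redexes: 2

Answer: 2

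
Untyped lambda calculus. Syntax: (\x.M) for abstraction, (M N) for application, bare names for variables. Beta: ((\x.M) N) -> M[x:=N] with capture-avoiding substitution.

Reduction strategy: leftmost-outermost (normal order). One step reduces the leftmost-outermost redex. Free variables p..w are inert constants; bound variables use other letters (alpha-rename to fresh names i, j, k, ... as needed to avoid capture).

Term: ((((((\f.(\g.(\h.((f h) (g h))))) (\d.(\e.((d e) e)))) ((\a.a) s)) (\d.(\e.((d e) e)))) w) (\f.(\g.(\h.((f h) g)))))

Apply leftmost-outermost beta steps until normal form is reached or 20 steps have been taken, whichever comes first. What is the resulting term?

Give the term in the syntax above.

Step 0: ((((((\f.(\g.(\h.((f h) (g h))))) (\d.(\e.((d e) e)))) ((\a.a) s)) (\d.(\e.((d e) e)))) w) (\f.(\g.(\h.((f h) g)))))
Step 1: (((((\g.(\h.(((\d.(\e.((d e) e))) h) (g h)))) ((\a.a) s)) (\d.(\e.((d e) e)))) w) (\f.(\g.(\h.((f h) g)))))
Step 2: ((((\h.(((\d.(\e.((d e) e))) h) (((\a.a) s) h))) (\d.(\e.((d e) e)))) w) (\f.(\g.(\h.((f h) g)))))
Step 3: (((((\d.(\e.((d e) e))) (\d.(\e.((d e) e)))) (((\a.a) s) (\d.(\e.((d e) e))))) w) (\f.(\g.(\h.((f h) g)))))
Step 4: ((((\e.(((\d.(\e.((d e) e))) e) e)) (((\a.a) s) (\d.(\e.((d e) e))))) w) (\f.(\g.(\h.((f h) g)))))
Step 5: (((((\d.(\e.((d e) e))) (((\a.a) s) (\d.(\e.((d e) e))))) (((\a.a) s) (\d.(\e.((d e) e))))) w) (\f.(\g.(\h.((f h) g)))))
Step 6: ((((\e.(((((\a.a) s) (\d.(\e.((d e) e)))) e) e)) (((\a.a) s) (\d.(\e.((d e) e))))) w) (\f.(\g.(\h.((f h) g)))))
Step 7: (((((((\a.a) s) (\d.(\e.((d e) e)))) (((\a.a) s) (\d.(\e.((d e) e))))) (((\a.a) s) (\d.(\e.((d e) e))))) w) (\f.(\g.(\h.((f h) g)))))
Step 8: (((((s (\d.(\e.((d e) e)))) (((\a.a) s) (\d.(\e.((d e) e))))) (((\a.a) s) (\d.(\e.((d e) e))))) w) (\f.(\g.(\h.((f h) g)))))
Step 9: (((((s (\d.(\e.((d e) e)))) (s (\d.(\e.((d e) e))))) (((\a.a) s) (\d.(\e.((d e) e))))) w) (\f.(\g.(\h.((f h) g)))))
Step 10: (((((s (\d.(\e.((d e) e)))) (s (\d.(\e.((d e) e))))) (s (\d.(\e.((d e) e))))) w) (\f.(\g.(\h.((f h) g)))))

Answer: (((((s (\d.(\e.((d e) e)))) (s (\d.(\e.((d e) e))))) (s (\d.(\e.((d e) e))))) w) (\f.(\g.(\h.((f h) g)))))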